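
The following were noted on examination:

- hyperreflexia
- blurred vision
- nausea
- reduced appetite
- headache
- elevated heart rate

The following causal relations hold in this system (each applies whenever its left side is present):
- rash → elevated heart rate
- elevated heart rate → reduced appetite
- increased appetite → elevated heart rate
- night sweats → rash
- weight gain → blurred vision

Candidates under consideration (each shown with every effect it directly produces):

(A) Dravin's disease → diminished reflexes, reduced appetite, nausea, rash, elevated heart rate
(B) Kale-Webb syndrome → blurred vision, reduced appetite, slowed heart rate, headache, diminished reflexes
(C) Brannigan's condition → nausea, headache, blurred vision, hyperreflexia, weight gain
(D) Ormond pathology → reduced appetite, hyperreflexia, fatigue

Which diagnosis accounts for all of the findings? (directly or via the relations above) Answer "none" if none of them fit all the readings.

For each candidate, compare predicted effects to what was observed:
(A) Dravin's disease — hyperreflexia -; blurred vision -; nausea +; reduced appetite +; headache -; elevated heart rate +
(B) Kale-Webb syndrome — fails on hyperreflexia, nausea, elevated heart rate (predicts diminished reflexes, not hyperreflexia; predicts slowed heart rate, not elevated heart rate)
(C) Brannigan's condition — hyperreflexia +; blurred vision +; nausea +; reduced appetite -; headache +; elevated heart rate -
(D) Ormond pathology — does not account for blurred vision, nausea, headache, elevated heart rate
Every candidate fails on at least one observation.

none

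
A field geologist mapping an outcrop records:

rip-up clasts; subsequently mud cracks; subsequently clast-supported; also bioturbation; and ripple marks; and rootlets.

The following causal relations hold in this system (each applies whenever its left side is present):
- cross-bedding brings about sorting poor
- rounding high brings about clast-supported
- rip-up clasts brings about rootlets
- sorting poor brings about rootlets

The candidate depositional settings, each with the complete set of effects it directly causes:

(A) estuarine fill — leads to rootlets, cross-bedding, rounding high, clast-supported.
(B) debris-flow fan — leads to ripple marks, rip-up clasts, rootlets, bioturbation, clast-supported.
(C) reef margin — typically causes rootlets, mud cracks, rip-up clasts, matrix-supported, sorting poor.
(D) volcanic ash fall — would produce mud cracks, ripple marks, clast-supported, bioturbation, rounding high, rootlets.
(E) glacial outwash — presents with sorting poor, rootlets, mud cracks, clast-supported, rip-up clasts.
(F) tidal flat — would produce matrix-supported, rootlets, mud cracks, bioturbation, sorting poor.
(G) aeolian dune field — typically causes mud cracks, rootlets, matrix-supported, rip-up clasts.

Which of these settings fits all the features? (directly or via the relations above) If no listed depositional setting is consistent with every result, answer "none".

Per-candidate check:
(A) estuarine fill — rip-up clasts ✗; mud cracks ✗; clast-supported ✓; bioturbation ✗; ripple marks ✗; rootlets ✓
(B) debris-flow fan — does not account for mud cracks
(C) reef margin — rip-up clasts ✓; mud cracks ✓; clast-supported ✗; bioturbation ✗; ripple marks ✗; rootlets ✓
(D) volcanic ash fall — does not account for rip-up clasts
(E) glacial outwash — does not account for bioturbation, ripple marks
(F) tidal flat — rip-up clasts ✗; mud cracks ✓; clast-supported ✗; bioturbation ✓; ripple marks ✗; rootlets ✓
(G) aeolian dune field — rip-up clasts ✓; mud cracks ✓; clast-supported ✗; bioturbation ✗; ripple marks ✗; rootlets ✓
None of the listed candidates fits everything.

none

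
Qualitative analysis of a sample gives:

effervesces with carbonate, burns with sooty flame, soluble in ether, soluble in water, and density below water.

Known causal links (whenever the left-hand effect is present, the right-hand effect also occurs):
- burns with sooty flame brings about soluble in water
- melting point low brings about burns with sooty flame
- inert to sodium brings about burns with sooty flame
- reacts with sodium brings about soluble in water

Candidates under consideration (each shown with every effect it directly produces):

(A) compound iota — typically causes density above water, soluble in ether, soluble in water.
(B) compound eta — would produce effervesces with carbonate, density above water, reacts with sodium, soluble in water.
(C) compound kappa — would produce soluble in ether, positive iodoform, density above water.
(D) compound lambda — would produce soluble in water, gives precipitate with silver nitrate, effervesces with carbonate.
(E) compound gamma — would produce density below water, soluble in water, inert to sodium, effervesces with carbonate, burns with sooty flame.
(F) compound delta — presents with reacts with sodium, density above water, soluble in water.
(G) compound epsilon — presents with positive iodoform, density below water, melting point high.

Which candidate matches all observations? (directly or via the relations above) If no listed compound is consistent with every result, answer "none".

none

For each candidate, compare predicted effects to what was observed:
(A) compound iota — fails on effervesces with carbonate, burns with sooty flame, density below water (predicts density above water, not density below water)
(B) compound eta — effervesces with carbonate +; burns with sooty flame -; soluble in ether -; soluble in water +; density below water -
(C) compound kappa — effervesces with carbonate -; burns with sooty flame -; soluble in ether +; soluble in water -; density below water -
(D) compound lambda — effervesces with carbonate +; burns with sooty flame -; soluble in ether -; soluble in water +; density below water -
(E) compound gamma — effervesces with carbonate +; burns with sooty flame +; soluble in ether -; soluble in water +; density below water +
(F) compound delta — effervesces with carbonate -; burns with sooty flame -; soluble in ether -; soluble in water +; density below water -
(G) compound epsilon — does not account for effervesces with carbonate, burns with sooty flame, soluble in ether, soluble in water
No candidate is consistent with all observations.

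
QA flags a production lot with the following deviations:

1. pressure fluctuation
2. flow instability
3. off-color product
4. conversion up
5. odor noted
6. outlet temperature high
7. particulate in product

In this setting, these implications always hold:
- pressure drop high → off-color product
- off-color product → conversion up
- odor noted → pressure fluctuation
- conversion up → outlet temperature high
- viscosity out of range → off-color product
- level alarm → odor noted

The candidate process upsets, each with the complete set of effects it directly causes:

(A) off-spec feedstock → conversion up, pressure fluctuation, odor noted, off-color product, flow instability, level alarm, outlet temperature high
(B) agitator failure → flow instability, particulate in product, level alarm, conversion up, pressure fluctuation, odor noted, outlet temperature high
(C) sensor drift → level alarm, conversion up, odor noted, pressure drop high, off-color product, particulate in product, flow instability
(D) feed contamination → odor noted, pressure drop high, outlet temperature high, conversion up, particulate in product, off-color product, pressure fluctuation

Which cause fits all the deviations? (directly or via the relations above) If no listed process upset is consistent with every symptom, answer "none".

Per-candidate check:
(A) off-spec feedstock — pressure fluctuation +; flow instability +; off-color product +; conversion up +; odor noted +; outlet temperature high +; particulate in product -
(B) agitator failure — pressure fluctuation +; flow instability +; off-color product -; conversion up +; odor noted +; outlet temperature high +; particulate in product +
(C) sensor drift — pressure fluctuation + (via odor noted → pressure fluctuation); flow instability +; off-color product +; conversion up +; odor noted +; outlet temperature high + (via conversion up → outlet temperature high); particulate in product +
(D) feed contamination — pressure fluctuation +; flow instability -; off-color product +; conversion up +; odor noted +; outlet temperature high +; particulate in product +
(C) alone accounts for all the evidence.

C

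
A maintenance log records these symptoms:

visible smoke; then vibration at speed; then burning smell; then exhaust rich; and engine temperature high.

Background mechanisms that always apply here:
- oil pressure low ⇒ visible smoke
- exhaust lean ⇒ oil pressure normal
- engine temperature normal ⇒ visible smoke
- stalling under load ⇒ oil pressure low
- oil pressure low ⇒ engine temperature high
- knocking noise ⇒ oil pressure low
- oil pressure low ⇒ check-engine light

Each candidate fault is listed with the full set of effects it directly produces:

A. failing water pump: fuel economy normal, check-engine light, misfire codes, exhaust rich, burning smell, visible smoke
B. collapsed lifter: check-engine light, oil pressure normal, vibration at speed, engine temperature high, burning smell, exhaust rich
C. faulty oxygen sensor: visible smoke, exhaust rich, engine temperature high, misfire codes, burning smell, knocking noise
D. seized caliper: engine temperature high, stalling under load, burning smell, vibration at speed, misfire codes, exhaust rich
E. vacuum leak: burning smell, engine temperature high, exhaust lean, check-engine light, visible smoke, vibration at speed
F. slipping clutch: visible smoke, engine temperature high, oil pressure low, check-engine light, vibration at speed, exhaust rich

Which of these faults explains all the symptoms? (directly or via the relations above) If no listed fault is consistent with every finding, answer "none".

D

For each candidate, compare predicted effects to what was observed:
(A) failing water pump — visible smoke +; vibration at speed -; burning smell +; exhaust rich +; engine temperature high -
(B) collapsed lifter — does not account for visible smoke
(C) faulty oxygen sensor — does not account for vibration at speed
(D) seized caliper — visible smoke + (via stalling under load → oil pressure low → visible smoke); vibration at speed +; burning smell +; exhaust rich +; engine temperature high +
(E) vacuum leak — fails on exhaust rich (predicts exhaust lean, not exhaust rich)
(F) slipping clutch — does not account for burning smell
(D) is the only candidate with no mismatches.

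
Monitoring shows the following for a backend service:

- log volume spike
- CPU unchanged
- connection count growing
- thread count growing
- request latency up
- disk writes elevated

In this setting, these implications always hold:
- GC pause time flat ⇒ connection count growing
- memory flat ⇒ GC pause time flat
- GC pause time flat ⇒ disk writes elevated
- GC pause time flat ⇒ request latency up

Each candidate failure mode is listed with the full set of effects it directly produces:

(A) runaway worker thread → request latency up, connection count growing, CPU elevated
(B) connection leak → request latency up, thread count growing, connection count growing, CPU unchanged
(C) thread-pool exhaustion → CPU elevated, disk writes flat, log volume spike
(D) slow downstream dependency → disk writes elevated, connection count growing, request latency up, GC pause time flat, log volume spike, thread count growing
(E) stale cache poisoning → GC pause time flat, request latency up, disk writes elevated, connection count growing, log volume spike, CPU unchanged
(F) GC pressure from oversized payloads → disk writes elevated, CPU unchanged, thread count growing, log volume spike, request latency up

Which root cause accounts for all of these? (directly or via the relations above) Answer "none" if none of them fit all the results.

For each candidate, compare predicted effects to what was observed:
(A) runaway worker thread — log volume spike NO; CPU unchanged NO; connection count growing yes; thread count growing NO; request latency up yes; disk writes elevated NO
(B) connection leak — log volume spike NO; CPU unchanged yes; connection count growing yes; thread count growing yes; request latency up yes; disk writes elevated NO
(C) thread-pool exhaustion — log volume spike yes; CPU unchanged NO; connection count growing NO; thread count growing NO; request latency up NO; disk writes elevated NO
(D) slow downstream dependency — log volume spike yes; CPU unchanged NO; connection count growing yes; thread count growing yes; request latency up yes; disk writes elevated yes
(E) stale cache poisoning — log volume spike yes; CPU unchanged yes; connection count growing yes; thread count growing NO; request latency up yes; disk writes elevated yes
(F) GC pressure from oversized payloads — log volume spike yes; CPU unchanged yes; connection count growing NO; thread count growing yes; request latency up yes; disk writes elevated yes
Every candidate fails on at least one observation.

none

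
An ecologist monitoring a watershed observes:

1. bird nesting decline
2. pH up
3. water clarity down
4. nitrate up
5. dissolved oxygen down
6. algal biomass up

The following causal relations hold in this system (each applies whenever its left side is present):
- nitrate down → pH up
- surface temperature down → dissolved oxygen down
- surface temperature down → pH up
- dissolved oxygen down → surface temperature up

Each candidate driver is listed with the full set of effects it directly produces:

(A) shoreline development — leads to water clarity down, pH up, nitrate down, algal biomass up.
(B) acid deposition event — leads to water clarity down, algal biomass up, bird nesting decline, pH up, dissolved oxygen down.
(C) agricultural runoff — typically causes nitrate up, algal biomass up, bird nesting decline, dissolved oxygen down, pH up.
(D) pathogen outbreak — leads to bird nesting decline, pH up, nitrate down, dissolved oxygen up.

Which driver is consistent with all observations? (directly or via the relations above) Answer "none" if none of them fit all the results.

none

Per-candidate check:
(A) shoreline development — bird nesting decline miss; pH up match; water clarity down match; nitrate up miss; dissolved oxygen down miss; algal biomass up match
(B) acid deposition event — does not account for nitrate up
(C) agricultural runoff — bird nesting decline match; pH up match; water clarity down miss; nitrate up match; dissolved oxygen down match; algal biomass up match
(D) pathogen outbreak — fails on water clarity down, nitrate up, dissolved oxygen down, algal biomass up (predicts nitrate down, not nitrate up; predicts dissolved oxygen up, not dissolved oxygen down)
No candidate is consistent with all observations.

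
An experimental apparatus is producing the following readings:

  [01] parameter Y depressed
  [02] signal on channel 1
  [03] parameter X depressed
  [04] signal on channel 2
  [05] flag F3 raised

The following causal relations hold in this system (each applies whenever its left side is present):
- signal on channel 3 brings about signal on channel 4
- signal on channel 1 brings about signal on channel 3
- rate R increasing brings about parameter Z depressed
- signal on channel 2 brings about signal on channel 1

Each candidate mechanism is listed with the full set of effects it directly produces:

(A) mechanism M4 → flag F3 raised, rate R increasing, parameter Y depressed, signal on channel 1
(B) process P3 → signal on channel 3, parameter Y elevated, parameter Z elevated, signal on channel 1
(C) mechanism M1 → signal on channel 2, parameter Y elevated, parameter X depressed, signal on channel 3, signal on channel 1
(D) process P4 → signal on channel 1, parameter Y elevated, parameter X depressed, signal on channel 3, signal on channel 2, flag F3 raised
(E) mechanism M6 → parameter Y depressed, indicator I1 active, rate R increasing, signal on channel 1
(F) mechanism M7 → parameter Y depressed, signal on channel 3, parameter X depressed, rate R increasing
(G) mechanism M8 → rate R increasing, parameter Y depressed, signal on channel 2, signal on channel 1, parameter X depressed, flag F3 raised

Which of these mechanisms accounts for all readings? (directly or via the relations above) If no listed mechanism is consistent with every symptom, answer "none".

For each candidate, compare predicted effects to what was observed:
(A) mechanism M4 — parameter Y depressed match; signal on channel 1 match; parameter X depressed miss; signal on channel 2 miss; flag F3 raised match
(B) process P3 — fails on parameter Y depressed, parameter X depressed, signal on channel 2, flag F3 raised (predicts parameter Y elevated, not parameter Y depressed)
(C) mechanism M1 — fails on parameter Y depressed, flag F3 raised (predicts parameter Y elevated, not parameter Y depressed)
(D) process P4 — fails on parameter Y depressed (predicts parameter Y elevated, not parameter Y depressed)
(E) mechanism M6 — does not account for parameter X depressed, signal on channel 2, flag F3 raised
(F) mechanism M7 — parameter Y depressed match; signal on channel 1 miss; parameter X depressed match; signal on channel 2 miss; flag F3 raised miss
(G) mechanism M8 — accounts for every observation
(G) is the only candidate with no mismatches.

G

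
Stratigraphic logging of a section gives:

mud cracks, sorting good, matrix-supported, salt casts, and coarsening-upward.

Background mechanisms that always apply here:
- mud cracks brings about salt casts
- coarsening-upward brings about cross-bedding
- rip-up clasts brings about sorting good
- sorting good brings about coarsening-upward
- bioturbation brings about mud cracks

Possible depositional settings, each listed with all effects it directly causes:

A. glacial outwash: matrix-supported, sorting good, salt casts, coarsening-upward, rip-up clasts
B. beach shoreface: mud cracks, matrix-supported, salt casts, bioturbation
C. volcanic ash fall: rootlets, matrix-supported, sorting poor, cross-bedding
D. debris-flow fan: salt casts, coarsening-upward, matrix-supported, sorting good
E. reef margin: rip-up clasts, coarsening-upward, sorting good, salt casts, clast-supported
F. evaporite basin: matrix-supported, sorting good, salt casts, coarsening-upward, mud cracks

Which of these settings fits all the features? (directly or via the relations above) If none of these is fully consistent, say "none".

F

For each candidate, compare predicted effects to what was observed:
(A) glacial outwash — does not account for mud cracks
(B) beach shoreface — mud cracks +; sorting good -; matrix-supported +; salt casts +; coarsening-upward -
(C) volcanic ash fall — mud cracks -; sorting good -; matrix-supported +; salt casts -; coarsening-upward -
(D) debris-flow fan — does not account for mud cracks
(E) reef margin — fails on mud cracks, matrix-supported (predicts clast-supported, not matrix-supported)
(F) evaporite basin — accounts for every observation
Only (F) is consistent with every observation.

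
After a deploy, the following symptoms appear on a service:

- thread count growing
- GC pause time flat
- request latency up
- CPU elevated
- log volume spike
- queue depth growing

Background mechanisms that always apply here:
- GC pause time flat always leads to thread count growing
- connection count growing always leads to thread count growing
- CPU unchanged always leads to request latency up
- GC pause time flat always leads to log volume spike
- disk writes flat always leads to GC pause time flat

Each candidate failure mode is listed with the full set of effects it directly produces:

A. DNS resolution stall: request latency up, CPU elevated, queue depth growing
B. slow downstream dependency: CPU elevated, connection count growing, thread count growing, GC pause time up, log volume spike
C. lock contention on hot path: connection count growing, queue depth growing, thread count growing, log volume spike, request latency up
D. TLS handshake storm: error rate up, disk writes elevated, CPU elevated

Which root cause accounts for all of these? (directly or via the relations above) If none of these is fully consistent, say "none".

none

Testing each hypothesis:
(A) DNS resolution stall — does not account for thread count growing, GC pause time flat, log volume spike
(B) slow downstream dependency — thread count growing +; GC pause time flat -; request latency up -; CPU elevated +; log volume spike +; queue depth growing -
(C) lock contention on hot path — does not account for GC pause time flat, CPU elevated
(D) TLS handshake storm — thread count growing -; GC pause time flat -; request latency up -; CPU elevated +; log volume spike -; queue depth growing -
No candidate is consistent with all observations.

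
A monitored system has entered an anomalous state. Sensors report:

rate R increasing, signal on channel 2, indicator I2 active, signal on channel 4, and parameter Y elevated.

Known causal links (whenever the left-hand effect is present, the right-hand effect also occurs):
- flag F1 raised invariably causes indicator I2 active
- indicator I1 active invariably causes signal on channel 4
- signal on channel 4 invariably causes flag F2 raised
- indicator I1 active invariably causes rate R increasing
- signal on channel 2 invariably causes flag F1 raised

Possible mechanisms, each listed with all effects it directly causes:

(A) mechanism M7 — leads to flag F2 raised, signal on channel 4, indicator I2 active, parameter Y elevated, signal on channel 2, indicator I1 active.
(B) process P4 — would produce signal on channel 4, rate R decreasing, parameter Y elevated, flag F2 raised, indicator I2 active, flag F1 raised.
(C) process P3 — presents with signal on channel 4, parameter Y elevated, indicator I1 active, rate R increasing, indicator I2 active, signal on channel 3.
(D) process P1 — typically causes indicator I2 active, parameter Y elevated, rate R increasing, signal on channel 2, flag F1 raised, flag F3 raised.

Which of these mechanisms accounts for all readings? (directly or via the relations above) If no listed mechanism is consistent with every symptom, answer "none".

A

Testing each hypothesis:
(A) mechanism M7 — rate R increasing + (through indicator I1 active → rate R increasing); signal on channel 2 +; indicator I2 active +; signal on channel 4 +; parameter Y elevated +
(B) process P4 — fails on rate R increasing, signal on channel 2 (predicts rate R decreasing, not rate R increasing)
(C) process P3 — does not account for signal on channel 2
(D) process P1 — rate R increasing +; signal on channel 2 +; indicator I2 active +; signal on channel 4 -; parameter Y elevated +
(A) alone accounts for all the evidence.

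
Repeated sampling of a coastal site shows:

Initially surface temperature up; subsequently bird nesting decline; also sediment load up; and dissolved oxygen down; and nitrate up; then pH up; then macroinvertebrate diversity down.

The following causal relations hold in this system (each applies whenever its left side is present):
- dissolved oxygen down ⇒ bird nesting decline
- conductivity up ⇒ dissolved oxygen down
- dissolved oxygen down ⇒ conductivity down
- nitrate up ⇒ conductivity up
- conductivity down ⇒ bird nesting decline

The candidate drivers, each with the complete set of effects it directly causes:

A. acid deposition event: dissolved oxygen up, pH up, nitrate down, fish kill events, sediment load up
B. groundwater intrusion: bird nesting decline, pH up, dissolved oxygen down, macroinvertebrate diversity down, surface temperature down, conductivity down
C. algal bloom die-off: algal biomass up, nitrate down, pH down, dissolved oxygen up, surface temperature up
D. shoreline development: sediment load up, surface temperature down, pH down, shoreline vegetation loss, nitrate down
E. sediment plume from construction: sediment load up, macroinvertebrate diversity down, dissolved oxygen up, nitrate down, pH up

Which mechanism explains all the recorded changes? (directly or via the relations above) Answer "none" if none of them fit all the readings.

none

For each candidate, compare predicted effects to what was observed:
(A) acid deposition event — fails on surface temperature up, bird nesting decline, dissolved oxygen down, nitrate up, macroinvertebrate diversity down (predicts dissolved oxygen up, not dissolved oxygen down; predicts nitrate down, not nitrate up)
(B) groundwater intrusion — fails on surface temperature up, sediment load up, nitrate up (predicts surface temperature down, not surface temperature up)
(C) algal bloom die-off — fails on bird nesting decline, sediment load up, dissolved oxygen down, nitrate up, pH up, macroinvertebrate diversity down (predicts dissolved oxygen up, not dissolved oxygen down; predicts nitrate down, not nitrate up; predicts pH down, not pH up)
(D) shoreline development — surface temperature up ✗; bird nesting decline ✗; sediment load up ✓; dissolved oxygen down ✗; nitrate up ✗; pH up ✗; macroinvertebrate diversity down ✗
(E) sediment plume from construction — surface temperature up ✗; bird nesting decline ✗; sediment load up ✓; dissolved oxygen down ✗; nitrate up ✗; pH up ✓; macroinvertebrate diversity down ✓
None of the listed candidates fits everything.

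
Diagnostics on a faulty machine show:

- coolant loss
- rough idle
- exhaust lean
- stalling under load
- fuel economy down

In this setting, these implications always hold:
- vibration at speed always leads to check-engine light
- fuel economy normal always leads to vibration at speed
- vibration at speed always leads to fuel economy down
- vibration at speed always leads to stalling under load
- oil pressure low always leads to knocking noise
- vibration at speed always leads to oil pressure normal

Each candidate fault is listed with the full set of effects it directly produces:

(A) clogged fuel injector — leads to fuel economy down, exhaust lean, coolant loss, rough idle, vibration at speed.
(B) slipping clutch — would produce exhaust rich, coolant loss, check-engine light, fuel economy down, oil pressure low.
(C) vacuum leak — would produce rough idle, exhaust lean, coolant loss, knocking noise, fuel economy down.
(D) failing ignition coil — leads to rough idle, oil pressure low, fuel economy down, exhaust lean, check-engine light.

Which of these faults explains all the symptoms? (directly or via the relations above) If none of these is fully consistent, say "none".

Checking each candidate against the observations:
(A) clogged fuel injector — accounts for every observation (stalling under load by vibration at speed → stalling under load)
(B) slipping clutch — coolant loss ✓; rough idle ✗; exhaust lean ✗; stalling under load ✗; fuel economy down ✓
(C) vacuum leak — does not account for stalling under load
(D) failing ignition coil — does not account for coolant loss, stalling under load
(A) alone accounts for all the evidence.

A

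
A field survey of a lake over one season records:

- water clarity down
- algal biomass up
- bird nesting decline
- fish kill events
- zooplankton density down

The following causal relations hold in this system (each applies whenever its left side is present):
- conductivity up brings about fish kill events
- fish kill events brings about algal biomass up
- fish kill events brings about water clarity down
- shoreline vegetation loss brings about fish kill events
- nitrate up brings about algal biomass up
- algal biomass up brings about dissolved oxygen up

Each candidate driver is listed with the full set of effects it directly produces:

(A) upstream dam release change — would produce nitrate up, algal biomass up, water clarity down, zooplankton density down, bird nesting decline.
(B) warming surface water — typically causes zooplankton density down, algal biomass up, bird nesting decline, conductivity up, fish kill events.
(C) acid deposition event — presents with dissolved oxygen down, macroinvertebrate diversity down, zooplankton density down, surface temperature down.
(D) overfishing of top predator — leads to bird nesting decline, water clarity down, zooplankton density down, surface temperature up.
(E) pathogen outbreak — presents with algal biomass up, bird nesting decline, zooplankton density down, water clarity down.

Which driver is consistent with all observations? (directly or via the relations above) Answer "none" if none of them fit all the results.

B

Testing each hypothesis:
(A) upstream dam release change — does not account for fish kill events
(B) warming surface water — water clarity down match (through fish kill events → water clarity down); algal biomass up match; bird nesting decline match; fish kill events match; zooplankton density down match
(C) acid deposition event — does not account for water clarity down, algal biomass up, bird nesting decline, fish kill events
(D) overfishing of top predator — water clarity down match; algal biomass up miss; bird nesting decline match; fish kill events miss; zooplankton density down match
(E) pathogen outbreak — water clarity down match; algal biomass up match; bird nesting decline match; fish kill events miss; zooplankton density down match
Only (B) is consistent with every observation.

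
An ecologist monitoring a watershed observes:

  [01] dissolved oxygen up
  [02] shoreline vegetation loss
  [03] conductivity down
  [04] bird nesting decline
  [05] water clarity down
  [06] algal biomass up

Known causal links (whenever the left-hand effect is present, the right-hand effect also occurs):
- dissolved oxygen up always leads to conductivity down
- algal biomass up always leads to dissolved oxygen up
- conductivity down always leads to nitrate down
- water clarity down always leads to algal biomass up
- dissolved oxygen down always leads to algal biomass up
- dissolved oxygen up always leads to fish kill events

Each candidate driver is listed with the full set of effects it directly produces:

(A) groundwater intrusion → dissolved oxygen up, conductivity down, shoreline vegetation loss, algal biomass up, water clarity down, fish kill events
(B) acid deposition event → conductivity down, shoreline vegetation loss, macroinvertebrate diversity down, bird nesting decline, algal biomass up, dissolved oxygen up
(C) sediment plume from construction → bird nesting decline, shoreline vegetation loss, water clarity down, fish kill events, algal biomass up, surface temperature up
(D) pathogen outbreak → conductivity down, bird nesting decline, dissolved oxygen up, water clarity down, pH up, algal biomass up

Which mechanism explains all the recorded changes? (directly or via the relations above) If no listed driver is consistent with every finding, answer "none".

Checking each candidate against the observations:
(A) groundwater intrusion — dissolved oxygen up +; shoreline vegetation loss +; conductivity down +; bird nesting decline -; water clarity down +; algal biomass up +
(B) acid deposition event — does not account for water clarity down
(C) sediment plume from construction — accounts for every observation (dissolved oxygen up by algal biomass up → dissolved oxygen up)
(D) pathogen outbreak — dissolved oxygen up +; shoreline vegetation loss -; conductivity down +; bird nesting decline +; water clarity down +; algal biomass up +
(C) is the only candidate with no mismatches.

C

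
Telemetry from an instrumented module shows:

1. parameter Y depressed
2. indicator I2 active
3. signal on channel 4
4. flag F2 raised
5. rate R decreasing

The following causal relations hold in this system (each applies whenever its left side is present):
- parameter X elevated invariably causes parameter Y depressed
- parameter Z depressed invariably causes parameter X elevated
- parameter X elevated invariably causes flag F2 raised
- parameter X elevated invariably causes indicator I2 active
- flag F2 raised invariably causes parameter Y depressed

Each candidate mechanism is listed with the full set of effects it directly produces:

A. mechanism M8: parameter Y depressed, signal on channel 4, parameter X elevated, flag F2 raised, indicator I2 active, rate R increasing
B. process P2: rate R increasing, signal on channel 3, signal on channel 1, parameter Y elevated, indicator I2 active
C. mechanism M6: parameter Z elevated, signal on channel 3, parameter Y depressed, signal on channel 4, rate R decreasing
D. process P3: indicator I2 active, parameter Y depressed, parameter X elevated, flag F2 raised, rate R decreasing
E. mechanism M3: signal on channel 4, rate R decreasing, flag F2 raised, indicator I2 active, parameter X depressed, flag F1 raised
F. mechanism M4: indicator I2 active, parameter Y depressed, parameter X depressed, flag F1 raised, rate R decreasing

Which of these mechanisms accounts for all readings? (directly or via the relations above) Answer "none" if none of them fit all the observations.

For each candidate, compare predicted effects to what was observed:
(A) mechanism M8 — fails on rate R decreasing (predicts rate R increasing, not rate R decreasing)
(B) process P2 — parameter Y depressed NO; indicator I2 active yes; signal on channel 4 NO; flag F2 raised NO; rate R decreasing NO
(C) mechanism M6 — does not account for indicator I2 active, flag F2 raised
(D) process P3 — does not account for signal on channel 4
(E) mechanism M3 — parameter Y depressed yes (by flag F2 raised → parameter Y depressed); indicator I2 active yes; signal on channel 4 yes; flag F2 raised yes; rate R decreasing yes
(F) mechanism M4 — parameter Y depressed yes; indicator I2 active yes; signal on channel 4 NO; flag F2 raised NO; rate R decreasing yes
(E) is the only candidate with no mismatches.

E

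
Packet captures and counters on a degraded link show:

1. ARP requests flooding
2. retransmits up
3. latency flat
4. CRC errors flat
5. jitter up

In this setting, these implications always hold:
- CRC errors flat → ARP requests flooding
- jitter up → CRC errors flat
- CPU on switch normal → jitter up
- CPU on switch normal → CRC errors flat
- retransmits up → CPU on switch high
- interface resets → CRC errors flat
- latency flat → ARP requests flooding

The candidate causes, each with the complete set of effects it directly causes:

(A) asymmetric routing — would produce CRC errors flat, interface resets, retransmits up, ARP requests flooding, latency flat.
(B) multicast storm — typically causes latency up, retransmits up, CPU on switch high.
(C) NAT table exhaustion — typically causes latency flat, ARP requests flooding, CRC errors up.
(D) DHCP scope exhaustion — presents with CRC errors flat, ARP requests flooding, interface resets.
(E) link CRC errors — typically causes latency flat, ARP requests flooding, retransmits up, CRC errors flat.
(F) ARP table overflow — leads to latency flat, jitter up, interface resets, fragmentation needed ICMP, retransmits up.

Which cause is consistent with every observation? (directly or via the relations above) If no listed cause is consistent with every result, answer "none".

Per-candidate check:
(A) asymmetric routing — does not account for jitter up
(B) multicast storm — ARP requests flooding ✗; retransmits up ✓; latency flat ✗; CRC errors flat ✗; jitter up ✗
(C) NAT table exhaustion — ARP requests flooding ✓; retransmits up ✗; latency flat ✓; CRC errors flat ✗; jitter up ✗
(D) DHCP scope exhaustion — ARP requests flooding ✓; retransmits up ✗; latency flat ✗; CRC errors flat ✓; jitter up ✗
(E) link CRC errors — ARP requests flooding ✓; retransmits up ✓; latency flat ✓; CRC errors flat ✓; jitter up ✗
(F) ARP table overflow — accounts for every observation (ARP requests flooding via latency flat → ARP requests flooding)
(F) alone accounts for all the evidence.

F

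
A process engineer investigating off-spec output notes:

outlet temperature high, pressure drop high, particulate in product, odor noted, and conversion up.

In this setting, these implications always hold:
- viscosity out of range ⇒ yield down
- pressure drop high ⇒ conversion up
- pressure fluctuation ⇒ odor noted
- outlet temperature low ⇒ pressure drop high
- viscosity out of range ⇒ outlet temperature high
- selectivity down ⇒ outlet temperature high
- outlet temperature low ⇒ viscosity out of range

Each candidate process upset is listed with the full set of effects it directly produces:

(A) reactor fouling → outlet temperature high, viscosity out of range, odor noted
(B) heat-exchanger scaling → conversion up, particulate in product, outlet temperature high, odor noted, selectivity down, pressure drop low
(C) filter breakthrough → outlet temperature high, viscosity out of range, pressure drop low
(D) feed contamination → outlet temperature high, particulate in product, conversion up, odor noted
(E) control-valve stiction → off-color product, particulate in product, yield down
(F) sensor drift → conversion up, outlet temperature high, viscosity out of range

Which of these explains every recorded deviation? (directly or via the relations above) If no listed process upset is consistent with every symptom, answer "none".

Per-candidate check:
(A) reactor fouling — does not account for pressure drop high, particulate in product, conversion up
(B) heat-exchanger scaling — outlet temperature high +; pressure drop high -; particulate in product +; odor noted +; conversion up +
(C) filter breakthrough — fails on pressure drop high, particulate in product, odor noted, conversion up (predicts pressure drop low, not pressure drop high)
(D) feed contamination — outlet temperature high +; pressure drop high -; particulate in product +; odor noted +; conversion up +
(E) control-valve stiction — does not account for outlet temperature high, pressure drop high, odor noted, conversion up
(F) sensor drift — does not account for pressure drop high, particulate in product, odor noted
None of the listed candidates fits everything.

none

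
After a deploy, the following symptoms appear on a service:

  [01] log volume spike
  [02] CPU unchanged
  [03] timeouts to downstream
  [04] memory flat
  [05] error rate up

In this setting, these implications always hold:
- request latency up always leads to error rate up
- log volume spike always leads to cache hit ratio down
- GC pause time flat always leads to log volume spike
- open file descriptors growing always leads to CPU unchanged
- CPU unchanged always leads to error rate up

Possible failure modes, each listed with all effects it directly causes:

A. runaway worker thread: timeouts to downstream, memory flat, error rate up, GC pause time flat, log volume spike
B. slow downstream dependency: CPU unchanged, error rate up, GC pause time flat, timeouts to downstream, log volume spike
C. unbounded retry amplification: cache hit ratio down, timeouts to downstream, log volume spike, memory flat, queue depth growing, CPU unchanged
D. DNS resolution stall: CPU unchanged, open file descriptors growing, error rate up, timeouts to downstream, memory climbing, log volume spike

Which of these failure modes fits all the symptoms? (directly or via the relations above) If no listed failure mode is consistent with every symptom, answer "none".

For each candidate, compare predicted effects to what was observed:
(A) runaway worker thread — log volume spike match; CPU unchanged miss; timeouts to downstream match; memory flat match; error rate up match
(B) slow downstream dependency — log volume spike match; CPU unchanged match; timeouts to downstream match; memory flat miss; error rate up match
(C) unbounded retry amplification — accounts for every observation (error rate up via CPU unchanged → error rate up)
(D) DNS resolution stall — log volume spike match; CPU unchanged match; timeouts to downstream match; memory flat miss; error rate up match
(C) alone accounts for all the evidence.

C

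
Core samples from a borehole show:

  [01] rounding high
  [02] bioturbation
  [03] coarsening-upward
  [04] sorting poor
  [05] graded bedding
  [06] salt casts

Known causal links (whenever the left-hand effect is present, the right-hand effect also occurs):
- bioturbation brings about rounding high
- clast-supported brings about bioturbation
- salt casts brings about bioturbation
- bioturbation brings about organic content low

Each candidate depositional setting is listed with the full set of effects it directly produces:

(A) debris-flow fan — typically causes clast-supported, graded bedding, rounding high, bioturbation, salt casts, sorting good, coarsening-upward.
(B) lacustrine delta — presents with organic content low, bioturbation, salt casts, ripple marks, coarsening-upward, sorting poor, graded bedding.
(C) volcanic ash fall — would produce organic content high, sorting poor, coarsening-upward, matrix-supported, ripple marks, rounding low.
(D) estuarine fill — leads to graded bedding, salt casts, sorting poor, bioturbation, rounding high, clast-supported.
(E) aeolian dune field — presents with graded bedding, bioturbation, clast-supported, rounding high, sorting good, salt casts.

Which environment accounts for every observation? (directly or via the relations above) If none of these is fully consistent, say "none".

B

Testing each hypothesis:
(A) debris-flow fan — rounding high yes; bioturbation yes; coarsening-upward yes; sorting poor NO; graded bedding yes; salt casts yes
(B) lacustrine delta — rounding high yes (by bioturbation → rounding high); bioturbation yes; coarsening-upward yes; sorting poor yes; graded bedding yes; salt casts yes
(C) volcanic ash fall — rounding high NO; bioturbation NO; coarsening-upward yes; sorting poor yes; graded bedding NO; salt casts NO
(D) estuarine fill — rounding high yes; bioturbation yes; coarsening-upward NO; sorting poor yes; graded bedding yes; salt casts yes
(E) aeolian dune field — rounding high yes; bioturbation yes; coarsening-upward NO; sorting poor NO; graded bedding yes; salt casts yes
(B) alone accounts for all the evidence.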